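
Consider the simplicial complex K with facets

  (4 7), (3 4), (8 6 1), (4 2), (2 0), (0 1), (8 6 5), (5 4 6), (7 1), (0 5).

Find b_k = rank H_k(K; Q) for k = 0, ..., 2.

Take the total order 0 < 1 < 2 < 3 < 4 < 5 < 6 < 7 < 8 on the vertex set. Then K (dimension 2) consists of the simplices:

  0-simplices (9): [0], [1], [2], [3], [4], [5], [6], [7], [8]
  1-simplices (14): [0,1], [0,2], [0,5], [1,6], [1,7], [1,8], [2,4], [3,4], [4,5], [4,6], [4,7], [5,6], [5,8], [6,8]
  2-simplices (3): [1,6,8], [4,5,6], [5,6,8]

giving chain groups C_0 ≅ Z^9, C_1 ≅ Z^14, C_2 ≅ Z^3.

The boundary map ∂_1: C_1 → C_0 is given by ∂[p,q] = [q] − [p].
This gives a 9×14 integer matrix of rank 8; reducing to Smith normal form yields diagonal entries (1,1,1,1,1,1,1,1).

Boundary ∂_2: C_2 → C_1 maps a triangle to the signed sum of its edges. For instance
  ∂[1,6,8] = [6,8] − [1,8] + [1,6],
  ∂[4,5,6] = [5,6] − [4,6] + [4,5].
The 14×3 boundary matrix has rank 3 and Smith normal form diag(1,1,1).

Now H_k = ker ∂_k / im ∂_{k+1}, so:

  H_0: rank C_0 − rank ∂_1 = 9 − 8 = 1, and the invariant factors of ∂_1 are all 1, so H_0 ≅ Z.
  H_1: rank ker ∂_1 − rank ∂_2 = (14 − 8) − 3 = 3, and the invariant factors of ∂_2 are all 1, so H_1 ≅ Z^3.
  H_2: rank ker ∂_2 − rank ∂_3 = (3 − 3) − 0 = 0, and there is no ∂_3, so H_2 ≅ 0.

Hence the Betti numbers are b_0 = 1, b_1 = 3, b_2 = 0.

b_0 = 1, b_1 = 3, b_2 = 0.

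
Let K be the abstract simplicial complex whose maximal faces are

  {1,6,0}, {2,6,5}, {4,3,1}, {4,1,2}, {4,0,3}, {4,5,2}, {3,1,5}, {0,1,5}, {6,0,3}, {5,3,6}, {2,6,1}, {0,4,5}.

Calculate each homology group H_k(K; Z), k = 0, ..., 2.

K has 7 vertices, 18 edges, 12 triangles.
rank ∂_0 = 0, rank ∂_1 = 6 ⇒ b_0 = 7 − 0 − 6 = 1; all invariant factors of ∂_1 are 1 so no torsion. So H_0 = Z.
rank ∂_1 = 6, rank ∂_2 = 12 ⇒ b_1 = 18 − 6 − 12 = 0; ∂_2 has invariant factor(s) [2] giving torsion. So H_1 = Z/2.
rank ∂_2 = 12, rank ∂_3 = 0 ⇒ b_2 = 12 − 12 − 0 = 0. So H_2 = 0.

H_0 = Z,  H_1 = Z/2,  H_2 = 0.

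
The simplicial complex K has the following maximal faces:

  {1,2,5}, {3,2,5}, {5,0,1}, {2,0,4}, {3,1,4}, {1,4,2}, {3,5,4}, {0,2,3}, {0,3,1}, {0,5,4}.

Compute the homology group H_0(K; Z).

H_0 ≅ Z.

Fix the vertex order 0 < 1 < 2 < 3 < 4 < 5 and write every simplex with vertices in increasing order. Then dim K = 2 and the simplices of K are:

  0-simplices (6): [0], [1], [2], [3], [4], [5]
  1-simplices (15): [0,1], [0,2], [0,3], [0,4], [0,5], [1,2], [1,3], [1,4], [1,5], [2,3], [2,4], [2,5], [3,4], [3,5], [4,5]
  2-simplices (10): [0,1,3], [0,1,5], [0,2,3], [0,2,4], [0,4,5], [1,2,4], [1,2,5], [1,3,4], [2,3,5], [3,4,5]

Hence C_0 ≅ Z^6, C_1 ≅ Z^15, C_2 ≅ Z^10.

Boundary ∂_1: C_1 → C_0 maps an edge to its endpoints' difference, ∂[p,q] = q − p. For instance
  ∂[3,5] = [5] − [3].
The resulting 6×15 matrix has rank 5, and its Smith normal form has invariant factors (1,1,1,1,1).

The boundary map ∂_2: C_2 → C_1 maps a triangle to the signed sum of its edges. For instance
  ∂[1,3,4] = [3,4] − [1,4] + [1,3],
  ∂[3,4,5] = [4,5] − [3,5] + [3,4].
The 15×10 boundary matrix has rank 10 and Smith normal form diag(1,1,1,1,1,1,1,1,1,2).

From H_k ≅ ker(∂_k) / im(∂_{k+1}) we obtain:

  H_0: rank C_0 − rank ∂_1 = 6 − 5 = 1, and the invariant factors of ∂_1 are all 1, so H_0 = Z.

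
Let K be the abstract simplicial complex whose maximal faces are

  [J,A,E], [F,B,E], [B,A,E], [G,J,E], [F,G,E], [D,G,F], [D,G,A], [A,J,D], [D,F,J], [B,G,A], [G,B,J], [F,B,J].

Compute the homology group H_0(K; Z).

We work with the vertex ordering A < B < D < E < F < G < J. The simplices of K, each written with vertices in increasing order, are:

  0-simplices (7): A, B, D, E, F, G, J
  1-simplices (18): AB, AD, AE, AG, AJ, BE, BF, BG, BJ, DF, DG, DJ, EF, EG, EJ, FG, FJ, GJ
  2-simplices (12): ABE, ABG, ADG, ADJ, AEJ, BEF, BFJ, BGJ, DFG, DFJ, EFG, EGJ

giving chain groups C_0 ≅ Z^7, C_1 ≅ Z^18, C_2 ≅ Z^12.

∂_1: C_1 → C_0 sends each edge [p,q] (with p < q) to q − p.
The 7×18 boundary matrix has rank 6 and Smith normal form diag(1,1,1,1,1,1).

The boundary map ∂_2: C_2 → C_1 sends each 2-simplex [p,q,r] to [q,r] − [p,r] + [p,q]. For instance
  ∂BGJ = GJ − BJ + BG,
  ∂ADJ = DJ − AJ + AD.
The 18×12 boundary matrix has rank 12 and Smith normal form diag(1,1,1,1,1,1,1,1,1,1,1,2).

Now H_k = ker ∂_k / im ∂_{k+1}, so:

  H_0: rank C_0 − rank ∂_1 = 7 − 6 = 1, and the invariant factors of ∂_1 are all 1, so H_0 ≅ Z.

H_0 ≅ Z.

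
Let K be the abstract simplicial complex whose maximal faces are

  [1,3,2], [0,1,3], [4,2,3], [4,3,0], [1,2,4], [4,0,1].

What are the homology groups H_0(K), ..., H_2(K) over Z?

H_0 ≅ Z,  H_1 = 0,  H_2 ≅ Z.

K has 5 vertices, 9 edges, 6 triangles.
rank ∂_0 = 0, rank ∂_1 = 4 ⇒ b_0 = 5 − 0 − 4 = 1; all invariant factors of ∂_1 are 1 so no torsion. So H_0 = Z.
rank ∂_1 = 4, rank ∂_2 = 5 ⇒ b_1 = 9 − 4 − 5 = 0; all invariant factors of ∂_2 are 1 so no torsion. So H_1 = 0.
rank ∂_2 = 5, rank ∂_3 = 0 ⇒ b_2 = 6 − 5 − 0 = 1. So H_2 = Z.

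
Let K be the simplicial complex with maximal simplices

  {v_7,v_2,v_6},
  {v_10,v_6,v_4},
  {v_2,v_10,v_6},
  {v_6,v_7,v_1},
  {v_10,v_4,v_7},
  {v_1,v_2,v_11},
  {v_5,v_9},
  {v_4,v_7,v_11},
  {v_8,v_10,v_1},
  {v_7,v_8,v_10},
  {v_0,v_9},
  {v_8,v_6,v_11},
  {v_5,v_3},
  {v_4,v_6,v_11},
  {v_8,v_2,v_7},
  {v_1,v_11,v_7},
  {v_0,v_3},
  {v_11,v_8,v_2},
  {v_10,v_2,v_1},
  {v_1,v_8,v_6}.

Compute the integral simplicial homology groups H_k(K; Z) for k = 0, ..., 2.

H_0 = Z^2,  H_1 = Z^3,  H_2 = Z.

Fix the vertex order v_0 < v_1 < v_2 < v_3 < v_4 < v_5 < v_6 < v_7 < v_8 < v_9 < v_10 < v_11 and write every simplex with vertices in increasing order. Then dim K = 2 and the simplices of K are:

  0-simplices (12): [v_0], [v_1], [v_2], [v_3], [v_4], [v_5], [v_6], [v_7], [v_8], [v_9], [v_10], [v_11]
  1-simplices (28): (28 of them)
  2-simplices (16): (16 of them)

Hence C_0 ≅ Z^12, C_1 ≅ Z^28, C_2 ≅ Z^16.

∂_1: C_1 → C_0 sends each edge [p,q] (with p < q) to q − p. For instance
  ∂[v_1,v_6] = [v_6] − [v_1].
The 12×28 boundary matrix has rank 10 and Smith normal form diag(1,1,1,1,1,1,1,1,1,1).

Boundary ∂_2: C_2 → C_1 maps a triangle to the signed sum of its edges. For instance
  ∂[v_4,v_7,v_10] = [v_7,v_10] − [v_4,v_10] + [v_4,v_7],
  ∂[v_1,v_6,v_8] = [v_6,v_8] − [v_1,v_8] + [v_1,v_6].
As a 28×16 matrix over Z this has rank 15, with invariant factors (1,1,1,1,1,1,1,1,1,1,1,1,1,1,1).

Computing H_k = (kernel of ∂_k) / (image of ∂_{k+1}):

  H_0: rank C_0 − rank ∂_1 = 12 − 10 = 2, and the invariant factors of ∂_1 are all 1, so H_0 = Z^2.
  H_1: rank ker ∂_1 − rank ∂_2 = (28 − 10) − 15 = 3, and the invariant factors of ∂_2 are all 1, so H_1 = Z^3.
  H_2: rank ker ∂_2 − rank ∂_3 = (16 − 15) − 0 = 1, and there is no ∂_3, so H_2 = Z.

(K is a triangulation of the disjoint union of the torus T^2 and the circle S^1.)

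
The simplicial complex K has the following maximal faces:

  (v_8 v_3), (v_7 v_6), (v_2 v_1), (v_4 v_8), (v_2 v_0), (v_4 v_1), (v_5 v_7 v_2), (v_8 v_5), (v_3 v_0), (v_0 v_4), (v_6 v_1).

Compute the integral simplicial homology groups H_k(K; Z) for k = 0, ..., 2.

H_0 ≅ Z,  H_1 ≅ Z^4,  H_2 = 0.

We work with the vertex ordering v_0 < v_1 < v_2 < v_3 < v_4 < v_5 < v_6 < v_7 < v_8. The simplices of K, each written with vertices in increasing order, are:

  0-simplices (9): [v_0], [v_1], [v_2], [v_3], [v_4], [v_5], [v_6], [v_7], [v_8]
  1-simplices (13): [v_0,v_2], [v_0,v_3], [v_0,v_4], [v_1,v_2], [v_1,v_4], [v_1,v_6], [v_2,v_5], [v_2,v_7], [v_3,v_8], [v_4,v_8], [v_5,v_7], [v_5,v_8], [v_6,v_7]
  2-simplices (1): [v_2,v_5,v_7]

so the chain groups are C_0 ≅ Z^9, C_1 ≅ Z^13, C_2 ≅ Z^1.

The boundary map ∂_1: C_1 → C_0 maps an edge to its endpoints' difference, ∂[p,q] = q − p. For instance
  ∂[v_0,v_3] = [v_3] − [v_0].
The 9×13 boundary matrix has rank 8 and Smith normal form diag(1,1,1,1,1,1,1,1).

The boundary map ∂_2: C_2 → C_1 maps a triangle to the signed sum of its edges. For instance
  ∂[v_2,v_5,v_7] = [v_5,v_7] − [v_2,v_7] + [v_2,v_5].
The 13×1 boundary matrix has rank 1 and Smith normal form diag(1).

Computing H_k = (kernel of ∂_k) / (image of ∂_{k+1}):

  H_0: rank C_0 − rank ∂_1 = 9 − 8 = 1, and the invariant factors of ∂_1 are all 1, so H_0 = Z.
  H_1: rank ker ∂_1 − rank ∂_2 = (13 − 8) − 1 = 4, and the invariant factors of ∂_2 are all 1, so H_1 = Z^4.
  H_2: rank ker ∂_2 − rank ∂_3 = (1 − 1) − 0 = 0, and there is no ∂_3, so H_2 = 0.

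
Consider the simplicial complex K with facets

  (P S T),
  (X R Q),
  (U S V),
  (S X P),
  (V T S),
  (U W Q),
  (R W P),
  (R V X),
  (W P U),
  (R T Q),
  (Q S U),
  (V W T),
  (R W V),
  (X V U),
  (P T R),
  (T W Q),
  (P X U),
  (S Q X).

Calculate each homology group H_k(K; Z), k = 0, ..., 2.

We work with the vertex ordering P < Q < R < S < T < U < V < W < X. The simplices of K, each written with vertices in increasing order, are:

  0-simplices (9): P, Q, R, S, T, U, V, W, X
  1-simplices (27): PR, PS, PT, PU, PW, PX, QR, QS, QT, QU, QW, QX, RT, RV, RW, RX, ST, SU, SV, SX, TV, TW, UV, UW, UX, VW, VX
  2-simplices (18): PRT, PRW, PST, PSX, PUW, PUX, QRT, QRX, QSU, QSX, QTW, QUW, RVW, RVX, STV, SUV, TVW, UVX

so the chain groups are C_0 ≅ Z^9, C_1 ≅ Z^27, C_2 ≅ Z^18.

Boundary ∂_1: C_1 → C_0 is given by ∂[p,q] = [q] − [p].
The resulting 9×27 matrix has rank 8, and its Smith normal form has invariant factors (1,1,1,1,1,1,1,1).

∂_2: C_2 → C_1 acts by ∂[p,q,r] = [q,r] − [p,r] + [p,q]. For instance
  ∂QSX = SX − QX + QS,
  ∂PST = ST − PT + PS.
As a 27×18 matrix over Z this has rank 18, with invariant factors (1,1,1,1,1,1,1,1,1,1,1,1,1,1,1,1,1,2).

Reading off H_k = ker ∂_k / im ∂_{k+1}:

  H_0: rank C_0 − rank ∂_1 = 9 − 8 = 1, and the invariant factors of ∂_1 are all 1, so H_0 = Z.
  H_1: rank ker ∂_1 − rank ∂_2 = (27 − 8) − 18 = 1, and ∂_2 has invariant factor 2 > 1, so H_1 = Z × Z/2.
  H_2: rank ker ∂_2 − rank ∂_3 = (18 − 18) − 0 = 0, and there is no ∂_3, so H_2 = 0.

H_0 = Z,  H_1 = Z × Z/2,  H_2 = 0.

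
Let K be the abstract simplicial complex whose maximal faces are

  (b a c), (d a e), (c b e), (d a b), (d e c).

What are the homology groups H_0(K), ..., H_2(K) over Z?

H_0 ≅ Z,  H_1 ≅ Z,  H_2 = 0.

K has 5 vertices, 10 edges, 5 triangles.
rank ∂_0 = 0, rank ∂_1 = 4 ⇒ b_0 = 5 − 0 − 4 = 1; all invariant factors of ∂_1 are 1 so no torsion. So H_0 = Z.
rank ∂_1 = 4, rank ∂_2 = 5 ⇒ b_1 = 10 − 4 − 5 = 1; all invariant factors of ∂_2 are 1 so no torsion. So H_1 = Z.
rank ∂_2 = 5, rank ∂_3 = 0 ⇒ b_2 = 5 − 5 − 0 = 0. So H_2 = 0.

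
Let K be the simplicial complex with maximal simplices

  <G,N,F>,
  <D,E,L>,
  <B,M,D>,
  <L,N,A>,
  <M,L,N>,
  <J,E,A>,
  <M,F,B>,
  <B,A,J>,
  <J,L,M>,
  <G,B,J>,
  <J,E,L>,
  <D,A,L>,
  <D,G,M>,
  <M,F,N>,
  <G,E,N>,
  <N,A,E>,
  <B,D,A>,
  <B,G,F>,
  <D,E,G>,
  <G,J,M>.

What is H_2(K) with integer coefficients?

H_2 ≅ 0.

Order the vertices as A < B < D < E < F < G < J < L < M < N. Listing each simplex with vertices in this order, K has dimension 2 with simplices:

  0-simplices (10): A, B, D, E, F, G, J, L, M, N
  1-simplices (30): AB, AD, AE, AJ, AL, AN, BD, BF, BG, BJ, BM, DE, DG, DL, DM, EG, EJ, EL, EN, FG, FM, FN, GJ, GM, GN, JL, JM, LM, LN, MN
  2-simplices (20): ABD, ABJ, ADL, AEJ, AEN, ALN, BDM, BFG, BFM, BGJ, DEG, DEL, DGM, EGN, EJL, FGN, FMN, GJM, JLM, LMN

Hence C_0 ≅ Z^10, C_1 ≅ Z^30, C_2 ≅ Z^20.

∂_1: C_1 → C_0 sends each edge [p,q] (with p < q) to q − p.
The 10×30 boundary matrix has rank 9 and Smith normal form diag(1,1,1,1,1,1,1,1,1).

∂_2: C_2 → C_1 acts by ∂[p,q,r] = [q,r] − [p,r] + [p,q]. For instance
  ∂DGM = GM − DM + DG,
  ∂ABD = BD − AD + AB.
The 30×20 boundary matrix has rank 20 and Smith normal form diag(1,1,1,1,1,1,1,1,1,1,1,1,1,1,1,1,1,1,1,2).

Now H_k = ker ∂_k / im ∂_{k+1}, so:

  H_2: rank ker ∂_2 − rank ∂_3 = (20 − 20) − 0 = 0, and there is no ∂_3, so H_2 = 0.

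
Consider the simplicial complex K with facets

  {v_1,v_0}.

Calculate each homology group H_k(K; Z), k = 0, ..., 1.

H_0 ≅ Z,  H_1 = 0.

Take the total order v_0 < v_1 on the vertex set. Then K (dimension 1) consists of the simplices:

  0-simplices (2): [v_0], [v_1]
  1-simplices (1): [v_0,v_1]

giving chain groups C_0 ≅ Z^2, C_1 ≅ Z^1.

∂_1: C_1 → C_0 sends each edge [p,q] (with p < q) to q − p.
This gives a 2×1 integer matrix of rank 1; reducing to Smith normal form yields diagonal entries (1).

Computing H_k = (kernel of ∂_k) / (image of ∂_{k+1}):

  H_0: rank C_0 − rank ∂_1 = 2 − 1 = 1, and the invariant factors of ∂_1 are all 1, so H_0 ≅ Z.
  H_1: rank ker ∂_1 − rank ∂_2 = (1 − 1) − 0 = 0, and there is no ∂_2, so H_1 ≅ 0.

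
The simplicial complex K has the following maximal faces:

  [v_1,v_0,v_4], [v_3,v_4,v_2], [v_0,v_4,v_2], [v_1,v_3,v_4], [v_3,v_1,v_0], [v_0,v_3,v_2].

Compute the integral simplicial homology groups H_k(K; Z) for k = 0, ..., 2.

H_0 ≅ Z,  H_1 = 0,  H_2 ≅ Z.

We work with the vertex ordering v_0 < v_1 < v_2 < v_3 < v_4. The simplices of K, each written with vertices in increasing order, are:

  0-simplices (5): [v_0], [v_1], [v_2], [v_3], [v_4]
  1-simplices (9): [v_0,v_1], [v_0,v_2], [v_0,v_3], [v_0,v_4], [v_1,v_3], [v_1,v_4], [v_2,v_3], [v_2,v_4], [v_3,v_4]
  2-simplices (6): [v_0,v_1,v_3], [v_0,v_1,v_4], [v_0,v_2,v_3], [v_0,v_2,v_4], [v_1,v_3,v_4], [v_2,v_3,v_4]

Hence C_0 ≅ Z^5, C_1 ≅ Z^9, C_2 ≅ Z^6.

Boundary ∂_1: C_1 → C_0 sends each edge [p,q] (with p < q) to q − p.
The 5×9 boundary matrix has rank 4 and Smith normal form diag(1,1,1,1).

Boundary ∂_2: C_2 → C_1 acts by ∂[p,q,r] = [q,r] − [p,r] + [p,q]. For instance
  ∂[v_2,v_3,v_4] = [v_3,v_4] − [v_2,v_4] + [v_2,v_3],
  ∂[v_0,v_1,v_4] = [v_1,v_4] − [v_0,v_4] + [v_0,v_1].
The resulting 9×6 matrix has rank 5, and its Smith normal form has invariant factors (1,1,1,1,1).

Now H_k = ker ∂_k / im ∂_{k+1}, so:

  H_0: rank C_0 − rank ∂_1 = 5 − 4 = 1, and the invariant factors of ∂_1 are all 1, so H_0 = Z.
  H_1: rank ker ∂_1 − rank ∂_2 = (9 − 4) − 5 = 0, and the invariant factors of ∂_2 are all 1, so H_1 = 0.
  H_2: rank ker ∂_2 − rank ∂_3 = (6 − 5) − 0 = 1, and there is no ∂_3, so H_2 = Z.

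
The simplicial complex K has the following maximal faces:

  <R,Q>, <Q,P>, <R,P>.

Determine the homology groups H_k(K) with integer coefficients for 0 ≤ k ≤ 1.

Fix the vertex order P < Q < R and write every simplex with vertices in increasing order. Then dim K = 1 and the simplices of K are:

  0-simplices (3): P, Q, R
  1-simplices (3): PQ, PR, QR

giving chain groups C_0 ≅ Z^3, C_1 ≅ Z^3.

∂_1: C_1 → C_0 is given by ∂[p,q] = [q] − [p]. For instance
  ∂QR = R − Q.
As a 3×3 matrix over Z this has rank 2, with invariant factors (1,1).

From H_k ≅ ker(∂_k) / im(∂_{k+1}) we obtain:

  H_0: rank C_0 − rank ∂_1 = 3 − 2 = 1, and the invariant factors of ∂_1 are all 1, so H_0 = Z.
  H_1: rank ker ∂_1 − rank ∂_2 = (3 − 2) − 0 = 1, and there is no ∂_2, so H_1 = Z.

As a check, the Euler characteristic is 3 − 3 = 0, which agrees with 1 − 1 = 0.

H_0 = Z,  H_1 = Z.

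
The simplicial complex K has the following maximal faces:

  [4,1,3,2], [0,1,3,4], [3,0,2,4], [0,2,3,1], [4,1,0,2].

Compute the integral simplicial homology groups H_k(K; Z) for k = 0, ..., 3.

H_0 = Z,  H_1 = 0,  H_2 = 0,  H_3 = Z.

Fix the vertex order 0 < 1 < 2 < 3 < 4 and write every simplex with vertices in increasing order. Then dim K = 3 and the simplices of K are:

  0-simplices (5): [0], [1], [2], [3], [4]
  1-simplices (10): [0,1], [0,2], [0,3], [0,4], [1,2], [1,3], [1,4], [2,3], [2,4], [3,4]
  2-simplices (10): [0,1,2], [0,1,3], [0,1,4], [0,2,3], [0,2,4], [0,3,4], [1,2,3], [1,2,4], [1,3,4], [2,3,4]
  3-simplices (5): [0,1,2,3], [0,1,2,4], [0,1,3,4], [0,2,3,4], [1,2,3,4]

so the chain groups are C_0 ≅ Z^5, C_1 ≅ Z^10, C_2 ≅ Z^10, C_3 ≅ Z^5.

Boundary ∂_1: C_1 → C_0 is given by ∂[p,q] = [q] − [p].
The resulting 5×10 matrix has rank 4, and its Smith normal form has invariant factors (1,1,1,1).

Boundary ∂_2: C_2 → C_1 maps a triangle to the signed sum of its edges. For instance
  ∂[2,3,4] = [3,4] − [2,4] + [2,3],
  ∂[0,2,4] = [2,4] − [0,4] + [0,2].
As a 10×10 matrix over Z this has rank 6, with invariant factors (1,1,1,1,1,1).

The boundary map ∂_3: C_3 → C_2 sends each 3-simplex σ to the alternating sum Σ_i (−1)^i (σ with its i-th vertex removed). For instance
  ∂[1,2,3,4] = [2,3,4] − [1,3,4] + [1,2,4] − [1,2,3],
  ∂[0,1,2,3] = [1,2,3] − [0,2,3] + [0,1,3] − [0,1,2].
This gives a 10×5 integer matrix of rank 4; reducing to Smith normal form yields diagonal entries (1,1,1,1).

Reading off H_k = ker ∂_k / im ∂_{k+1}:

  H_0: rank C_0 − rank ∂_1 = 5 − 4 = 1, and the invariant factors of ∂_1 are all 1, so H_0 ≅ Z.
  H_1: rank ker ∂_1 − rank ∂_2 = (10 − 4) − 6 = 0, and the invariant factors of ∂_2 are all 1, so H_1 ≅ 0.
  H_2: rank ker ∂_2 − rank ∂_3 = (10 − 6) − 4 = 0, and the invariant factors of ∂_3 are all 1, so H_2 ≅ 0.
  H_3: rank ker ∂_3 − rank ∂_4 = (5 − 4) − 0 = 1, and there is no ∂_4, so H_3 ≅ Z.

As a check, the Euler characteristic is 5 − 10 + 10 − 5 = 0, which agrees with 1 − 0 + 0 − 1 = 0.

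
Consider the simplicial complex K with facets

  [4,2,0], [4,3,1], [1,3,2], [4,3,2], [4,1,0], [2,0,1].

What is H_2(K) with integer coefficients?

H_2 ≅ Z.

Take the total order 0 < 1 < 2 < 3 < 4 on the vertex set. Then K (dimension 2) consists of the simplices:

  0-simplices (5): [0], [1], [2], [3], [4]
  1-simplices (9): [0,1], [0,2], [0,4], [1,2], [1,3], [1,4], [2,3], [2,4], [3,4]
  2-simplices (6): [0,1,2], [0,1,4], [0,2,4], [1,2,3], [1,3,4], [2,3,4]

giving chain groups C_0 ≅ Z^5, C_1 ≅ Z^9, C_2 ≅ Z^6.

Boundary ∂_1: C_1 → C_0 is given by ∂[p,q] = [q] − [p]. For instance
  ∂[0,4] = [4] − [0].
The 5×9 boundary matrix has rank 4 and Smith normal form diag(1,1,1,1).

Boundary ∂_2: C_2 → C_1 sends each 2-simplex [p,q,r] to [q,r] − [p,r] + [p,q]. For instance
  ∂[0,1,4] = [1,4] − [0,4] + [0,1],
  ∂[2,3,4] = [3,4] − [2,4] + [2,3].
As a 9×6 matrix over Z this has rank 5, with invariant factors (1,1,1,1,1).

Computing H_k = (kernel of ∂_k) / (image of ∂_{k+1}):

  H_2: rank ker ∂_2 − rank ∂_3 = (6 − 5) − 0 = 1, and there is no ∂_3, so H_2 = Z.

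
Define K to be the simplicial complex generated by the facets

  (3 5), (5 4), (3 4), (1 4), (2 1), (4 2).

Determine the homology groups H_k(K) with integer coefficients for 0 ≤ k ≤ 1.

K has 5 vertices, 6 edges.
rank ∂_0 = 0, rank ∂_1 = 4 ⇒ b_0 = 5 − 0 − 4 = 1; all invariant factors of ∂_1 are 1 so no torsion. So H_0 ≅ Z.
rank ∂_1 = 4, rank ∂_2 = 0 ⇒ b_1 = 6 − 4 − 0 = 2. So H_1 ≅ Z^2.

H_0 ≅ Z,  H_1 ≅ Z^2.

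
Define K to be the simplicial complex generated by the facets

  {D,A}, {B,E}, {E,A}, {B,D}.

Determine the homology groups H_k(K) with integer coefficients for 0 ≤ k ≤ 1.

H_0 ≅ Z,  H_1 ≅ Z.

K has 4 vertices, 4 edges.
rank ∂_0 = 0, rank ∂_1 = 3 ⇒ b_0 = 4 − 0 − 3 = 1; all invariant factors of ∂_1 are 1 so no torsion. So H_0 ≅ Z.
rank ∂_1 = 3, rank ∂_2 = 0 ⇒ b_1 = 4 − 3 − 0 = 1. So H_1 ≅ Z.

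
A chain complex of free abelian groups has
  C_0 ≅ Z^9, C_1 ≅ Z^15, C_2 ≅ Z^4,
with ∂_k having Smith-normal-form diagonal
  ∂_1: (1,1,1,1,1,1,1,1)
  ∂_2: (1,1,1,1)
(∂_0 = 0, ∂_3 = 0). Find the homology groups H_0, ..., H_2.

H_0 ≅ Z,  H_1 ≅ Z^3,  H_2 = 0.

H_0: b_0 = 9 − 0 − 8 = 1; torsion from ∂_1 factors > 1: none. So H_0 ≅ Z.
H_1: b_1 = 15 − 8 − 4 = 3; torsion from ∂_2 factors > 1: none. So H_1 ≅ Z^3.
H_2: b_2 = 4 − 4 − 0 = 0; torsion from ∂_3 factors > 1: none. So H_2 ≅ 0.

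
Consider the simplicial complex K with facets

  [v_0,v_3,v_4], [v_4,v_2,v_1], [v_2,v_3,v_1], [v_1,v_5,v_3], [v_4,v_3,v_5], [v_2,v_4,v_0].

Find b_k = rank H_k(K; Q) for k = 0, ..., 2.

Order the vertices as v_0 < v_1 < v_2 < v_3 < v_4 < v_5. Listing each simplex with vertices in this order, K has dimension 2 with simplices:

  0-simplices (6): [v_0], [v_1], [v_2], [v_3], [v_4], [v_5]
  1-simplices (12): [v_0,v_2], [v_0,v_3], [v_0,v_4], [v_1,v_2], [v_1,v_3], [v_1,v_4], [v_1,v_5], [v_2,v_3], [v_2,v_4], [v_3,v_4], [v_3,v_5], [v_4,v_5]
  2-simplices (6): [v_0,v_2,v_4], [v_0,v_3,v_4], [v_1,v_2,v_3], [v_1,v_2,v_4], [v_1,v_3,v_5], [v_3,v_4,v_5]

Hence C_0 ≅ Z^6, C_1 ≅ Z^12, C_2 ≅ Z^6.

Boundary ∂_1: C_1 → C_0 maps an edge to its endpoints' difference, ∂[p,q] = q − p. For instance
  ∂[v_0,v_3] = [v_3] − [v_0].
This gives a 6×12 integer matrix of rank 5; reducing to Smith normal form yields diagonal entries (1,1,1,1,1).

Boundary ∂_2: C_2 → C_1 acts by ∂[p,q,r] = [q,r] − [p,r] + [p,q]. For instance
  ∂[v_0,v_2,v_4] = [v_2,v_4] − [v_0,v_4] + [v_0,v_2],
  ∂[v_1,v_2,v_4] = [v_2,v_4] − [v_1,v_4] + [v_1,v_2].
The 12×6 boundary matrix has rank 6 and Smith normal form diag(1,1,1,1,1,1).

Now H_k = ker ∂_k / im ∂_{k+1}, so:

  H_0: rank C_0 − rank ∂_1 = 6 − 5 = 1, and the invariant factors of ∂_1 are all 1, so H_0 ≅ Z.
  H_1: rank ker ∂_1 − rank ∂_2 = (12 − 5) − 6 = 1, and the invariant factors of ∂_2 are all 1, so H_1 ≅ Z.
  H_2: rank ker ∂_2 − rank ∂_3 = (6 − 6) − 0 = 0, and there is no ∂_3, so H_2 ≅ 0.

Hence the Betti numbers are b_0 = 1, b_1 = 1, b_2 = 0.

b_0 = 1, b_1 = 1, b_2 = 0.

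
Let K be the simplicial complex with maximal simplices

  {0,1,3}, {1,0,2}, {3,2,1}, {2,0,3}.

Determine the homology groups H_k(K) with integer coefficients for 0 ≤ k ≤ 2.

Take the total order 0 < 1 < 2 < 3 on the vertex set. Then K (dimension 2) consists of the simplices:

  0-simplices (4): [0], [1], [2], [3]
  1-simplices (6): [0,1], [0,2], [0,3], [1,2], [1,3], [2,3]
  2-simplices (4): [0,1,2], [0,1,3], [0,2,3], [1,2,3]

Hence C_0 ≅ Z^4, C_1 ≅ Z^6, C_2 ≅ Z^4.

∂_1: C_1 → C_0 maps an edge to its endpoints' difference, ∂[p,q] = q − p.
The resulting 4×6 matrix has rank 3, and its Smith normal form has invariant factors (1,1,1).

The boundary map ∂_2: C_2 → C_1 acts by ∂[p,q,r] = [q,r] − [p,r] + [p,q]. For instance
  ∂[0,1,2] = [1,2] − [0,2] + [0,1],
  ∂[0,2,3] = [2,3] − [0,3] + [0,2].
The 6×4 boundary matrix has rank 3 and Smith normal form diag(1,1,1).

Reading off H_k = ker ∂_k / im ∂_{k+1}:

  H_0: rank C_0 − rank ∂_1 = 4 − 3 = 1, and the invariant factors of ∂_1 are all 1, so H_0 ≅ Z.
  H_1: rank ker ∂_1 − rank ∂_2 = (6 − 3) − 3 = 0, and the invariant factors of ∂_2 are all 1, so H_1 ≅ 0.
  H_2: rank ker ∂_2 − rank ∂_3 = (4 − 3) − 0 = 1, and there is no ∂_3, so H_2 ≅ Z.

H_0 = Z,  H_1 = 0,  H_2 = Z.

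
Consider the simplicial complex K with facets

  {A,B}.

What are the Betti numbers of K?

b_0 = 1, b_1 = 0.

We work with the vertex ordering A < B. The simplices of K, each written with vertices in increasing order, are:

  0-simplices (2): A, B
  1-simplices (1): AB

giving chain groups C_0 ≅ Z^2, C_1 ≅ Z^1.

∂_1: C_1 → C_0 sends each edge [p,q] (with p < q) to q − p. For instance
  ∂AB = B − A.
As a 2×1 matrix over Z this has rank 1, with invariant factors (1).

Computing H_k = (kernel of ∂_k) / (image of ∂_{k+1}):

  H_0: rank C_0 − rank ∂_1 = 2 − 1 = 1, and the invariant factors of ∂_1 are all 1, so H_0 ≅ Z.
  H_1: rank ker ∂_1 − rank ∂_2 = (1 − 1) − 0 = 0, and there is no ∂_2, so H_1 ≅ 0.

Hence the Betti numbers are b_0 = 1, b_1 = 0.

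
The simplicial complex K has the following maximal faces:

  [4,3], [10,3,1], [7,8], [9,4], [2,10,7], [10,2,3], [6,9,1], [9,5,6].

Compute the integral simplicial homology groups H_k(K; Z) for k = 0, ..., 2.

Take the total order 1 < 2 < 3 < 4 < 5 < 6 < 7 < 8 < 9 < 10 on the vertex set. Then K (dimension 2) consists of the simplices:

  0-simplices (10): [1], [2], [3], [4], [5], [6], [7], [8], [9], [10]
  1-simplices (15): [1,3], [1,6], [1,9], [1,10], [2,3], [2,7], [2,10], [3,4], [3,10], [4,9], [5,6], [5,9], [6,9], [7,8], [7,10]
  2-simplices (5): [1,3,10], [1,6,9], [2,3,10], [2,7,10], [5,6,9]

so the chain groups are C_0 ≅ Z^10, C_1 ≅ Z^15, C_2 ≅ Z^5.

The boundary map ∂_1: C_1 → C_0 maps an edge to its endpoints' difference, ∂[p,q] = q − p. For instance
  ∂[1,6] = [6] − [1].
The resulting 10×15 matrix has rank 9, and its Smith normal form has invariant factors (1,1,1,1,1,1,1,1,1).

Boundary ∂_2: C_2 → C_1 sends each 2-simplex [p,q,r] to [q,r] − [p,r] + [p,q]. For instance
  ∂[1,3,10] = [3,10] − [1,10] + [1,3],
  ∂[2,3,10] = [3,10] − [2,10] + [2,3].
As a 15×5 matrix over Z this has rank 5, with invariant factors (1,1,1,1,1).

Now H_k = ker ∂_k / im ∂_{k+1}, so:

  H_0: rank C_0 − rank ∂_1 = 10 − 9 = 1, and the invariant factors of ∂_1 are all 1, so H_0 = Z.
  H_1: rank ker ∂_1 − rank ∂_2 = (15 − 9) − 5 = 1, and the invariant factors of ∂_2 are all 1, so H_1 = Z.
  H_2: rank ker ∂_2 − rank ∂_3 = (5 − 5) − 0 = 0, and there is no ∂_3, so H_2 = 0.

H_0 = Z,  H_1 = Z,  H_2 = 0.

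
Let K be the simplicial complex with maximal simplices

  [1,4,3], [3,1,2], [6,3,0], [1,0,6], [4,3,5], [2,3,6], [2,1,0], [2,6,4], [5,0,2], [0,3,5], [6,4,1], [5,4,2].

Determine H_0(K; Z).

Fix the vertex order 0 < 1 < 2 < 3 < 4 < 5 < 6 and write every simplex with vertices in increasing order. Then dim K = 2 and the simplices of K are:

  0-simplices (7): [0], [1], [2], [3], [4], [5], [6]
  1-simplices (18): [0,1], [0,2], [0,3], [0,5], [0,6], [1,2], [1,3], [1,4], [1,6], [2,3], [2,4], [2,5], [2,6], [3,4], [3,5], [3,6], [4,5], [4,6]
  2-simplices (12): [0,1,2], [0,1,6], [0,2,5], [0,3,5], [0,3,6], [1,2,3], [1,3,4], [1,4,6], [2,3,6], [2,4,5], [2,4,6], [3,4,5]

Hence C_0 ≅ Z^7, C_1 ≅ Z^18, C_2 ≅ Z^12.

∂_1: C_1 → C_0 maps an edge to its endpoints' difference, ∂[p,q] = q − p.
The 7×18 boundary matrix has rank 6 and Smith normal form diag(1,1,1,1,1,1).

∂_2: C_2 → C_1 acts by ∂[p,q,r] = [q,r] − [p,r] + [p,q]. For instance
  ∂[0,2,5] = [2,5] − [0,5] + [0,2],
  ∂[2,4,6] = [4,6] − [2,6] + [2,4].
The resulting 18×12 matrix has rank 12, and its Smith normal form has invariant factors (1,1,1,1,1,1,1,1,1,1,1,2).

From H_k ≅ ker(∂_k) / im(∂_{k+1}) we obtain:

  H_0: rank C_0 − rank ∂_1 = 7 − 6 = 1, and the invariant factors of ∂_1 are all 1, so H_0 = Z.

H_0 ≅ Z.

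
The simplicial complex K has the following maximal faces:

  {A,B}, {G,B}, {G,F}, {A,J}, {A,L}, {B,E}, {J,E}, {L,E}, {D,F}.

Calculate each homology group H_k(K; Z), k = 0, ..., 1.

H_0 = Z,  H_1 = Z^2.

We work with the vertex ordering A < B < D < E < F < G < J < L. The simplices of K, each written with vertices in increasing order, are:

  0-simplices (8): A, B, D, E, F, G, J, L
  1-simplices (9): AB, AJ, AL, BE, BG, DF, EJ, EL, FG

so the chain groups are C_0 ≅ Z^8, C_1 ≅ Z^9.

The boundary map ∂_1: C_1 → C_0 is given by ∂[p,q] = [q] − [p]. For instance
  ∂EL = L − E.
The 8×9 boundary matrix has rank 7 and Smith normal form diag(1,1,1,1,1,1,1).

Computing H_k = (kernel of ∂_k) / (image of ∂_{k+1}):

  H_0: rank C_0 − rank ∂_1 = 8 − 7 = 1, and the invariant factors of ∂_1 are all 1, so H_0 = Z.
  H_1: rank ker ∂_1 − rank ∂_2 = (9 − 7) − 0 = 2, and there is no ∂_2, so H_1 = Z^2.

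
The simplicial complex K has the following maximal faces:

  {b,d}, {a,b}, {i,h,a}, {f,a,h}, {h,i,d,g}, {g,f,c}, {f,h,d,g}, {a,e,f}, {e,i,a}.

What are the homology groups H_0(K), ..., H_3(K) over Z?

We work with the vertex ordering a < b < c < d < e < f < g < h < i. The simplices of K, each written with vertices in increasing order, are:

  0-simplices (9): a, b, c, d, e, f, g, h, i
  1-simplices (19): ab, ae, af, ah, ai, bd, cf, cg, df, dg, dh, di, ef, ei, fg, fh, gh, gi, hi
  2-simplices (12): aef, aei, afh, ahi, cfg, dfg, dfh, dgh, dgi, dhi, fgh, ghi
  3-simplices (2): dfgh, dghi

Hence C_0 ≅ Z^9, C_1 ≅ Z^19, C_2 ≅ Z^12, C_3 ≅ Z^2.

The boundary map ∂_1: C_1 → C_0 is given by ∂[p,q] = [q] − [p]. For instance
  ∂gi = i − g.
The resulting 9×19 matrix has rank 8, and its Smith normal form has invariant factors (1,1,1,1,1,1,1,1).

Boundary ∂_2: C_2 → C_1 sends each 2-simplex [p,q,r] to [q,r] − [p,r] + [p,q]. For instance
  ∂dhi = hi − di + dh,
  ∂dgi = gi − di + dg.
As a 19×12 matrix over Z this has rank 10, with invariant factors (1,1,1,1,1,1,1,1,1,1).

∂_3: C_3 → C_2 sends each 3-simplex σ to the alternating sum Σ_i (−1)^i (σ with its i-th vertex removed). For instance
  ∂dghi = ghi − dhi + dgi − dgh,
  ∂dfgh = fgh − dgh + dfh − dfg.
As a 12×2 matrix over Z this has rank 2, with invariant factors (1,1).

From H_k ≅ ker(∂_k) / im(∂_{k+1}) we obtain:

  H_0: rank C_0 − rank ∂_1 = 9 − 8 = 1, and the invariant factors of ∂_1 are all 1, so H_0 = Z.
  H_1: rank ker ∂_1 − rank ∂_2 = (19 − 8) − 10 = 1, and the invariant factors of ∂_2 are all 1, so H_1 = Z.
  H_2: rank ker ∂_2 − rank ∂_3 = (12 − 10) − 2 = 0, and the invariant factors of ∂_3 are all 1, so H_2 = 0.
  H_3: rank ker ∂_3 − rank ∂_4 = (2 − 2) − 0 = 0, and there is no ∂_4, so H_3 = 0.

H_0 ≅ Z,  H_1 ≅ Z,  H_2 = 0,  H_3 = 0.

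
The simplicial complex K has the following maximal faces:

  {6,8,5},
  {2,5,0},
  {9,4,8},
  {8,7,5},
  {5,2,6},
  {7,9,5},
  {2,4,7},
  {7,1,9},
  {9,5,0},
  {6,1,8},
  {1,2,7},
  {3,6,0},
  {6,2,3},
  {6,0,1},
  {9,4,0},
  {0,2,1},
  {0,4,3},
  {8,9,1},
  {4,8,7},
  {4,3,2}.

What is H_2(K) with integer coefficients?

H_2 ≅ 0.

We work with the vertex ordering 0 < 1 < 2 < 3 < 4 < 5 < 6 < 7 < 8 < 9. The simplices of K, each written with vertices in increasing order, are:

  0-simplices (10): [0], [1], [2], [3], [4], [5], [6], [7], [8], [9]
  1-simplices (30): (30 of them)
  2-simplices (20): (20 of them)

so the chain groups are C_0 ≅ Z^10, C_1 ≅ Z^30, C_2 ≅ Z^20.

The boundary map ∂_1: C_1 → C_0 maps an edge to its endpoints' difference, ∂[p,q] = q − p. For instance
  ∂[0,9] = [9] − [0].
The resulting 10×30 matrix has rank 9, and its Smith normal form has invariant factors (1,1,1,1,1,1,1,1,1).

Boundary ∂_2: C_2 → C_1 sends each 2-simplex [p,q,r] to [q,r] − [p,r] + [p,q]. For instance
  ∂[1,2,7] = [2,7] − [1,7] + [1,2],
  ∂[0,2,5] = [2,5] − [0,5] + [0,2].
The 30×20 boundary matrix has rank 20 and Smith normal form diag(1,1,1,1,1,1,1,1,1,1,1,1,1,1,1,1,1,1,1,2).

Now H_k = ker ∂_k / im ∂_{k+1}, so:

  H_2: rank ker ∂_2 − rank ∂_3 = (20 − 20) − 0 = 0, and there is no ∂_3, so H_2 ≅ 0.

(K is a triangulation of the Klein bottle.)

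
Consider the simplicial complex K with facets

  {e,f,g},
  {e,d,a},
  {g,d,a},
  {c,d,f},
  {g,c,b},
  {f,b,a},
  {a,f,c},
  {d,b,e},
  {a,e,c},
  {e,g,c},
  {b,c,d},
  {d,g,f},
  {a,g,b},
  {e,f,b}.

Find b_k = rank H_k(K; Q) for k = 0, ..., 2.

b_0 = 1, b_1 = 2, b_2 = 1.

We work with the vertex ordering a < b < c < d < e < f < g. The simplices of K, each written with vertices in increasing order, are:

  0-simplices (7): a, b, c, d, e, f, g
  1-simplices (21): ab, ac, ad, ae, af, ag, bc, bd, be, bf, bg, cd, ce, cf, cg, de, df, dg, ef, eg, fg
  2-simplices (14): abf, abg, ace, acf, ade, adg, bcd, bcg, bde, bef, cdf, ceg, dfg, efg

so the chain groups are C_0 ≅ Z^7, C_1 ≅ Z^21, C_2 ≅ Z^14.

The boundary map ∂_1: C_1 → C_0 maps an edge to its endpoints' difference, ∂[p,q] = q − p. For instance
  ∂cg = g − c.
The 7×21 boundary matrix has rank 6 and Smith normal form diag(1,1,1,1,1,1).

Boundary ∂_2: C_2 → C_1 acts by ∂[p,q,r] = [q,r] − [p,r] + [p,q]. For instance
  ∂acf = cf − af + ac,
  ∂bef = ef − bf + be.
The resulting 21×14 matrix has rank 13, and its Smith normal form has invariant factors (1,1,1,1,1,1,1,1,1,1,1,1,1).

Now H_k = ker ∂_k / im ∂_{k+1}, so:

  H_0: rank C_0 − rank ∂_1 = 7 − 6 = 1, and the invariant factors of ∂_1 are all 1, so H_0 = Z.
  H_1: rank ker ∂_1 − rank ∂_2 = (21 − 6) − 13 = 2, and the invariant factors of ∂_2 are all 1, so H_1 = Z^2.
  H_2: rank ker ∂_2 − rank ∂_3 = (14 − 13) − 0 = 1, and there is no ∂_3, so H_2 = Z.

Hence the Betti numbers are b_0 = 1, b_1 = 2, b_2 = 1.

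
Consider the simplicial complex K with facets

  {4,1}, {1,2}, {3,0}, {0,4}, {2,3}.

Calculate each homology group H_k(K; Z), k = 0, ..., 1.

H_0 = Z,  H_1 = Z.

Fix the vertex order 0 < 1 < 2 < 3 < 4 and write every simplex with vertices in increasing order. Then dim K = 1 and the simplices of K are:

  0-simplices (5): [0], [1], [2], [3], [4]
  1-simplices (5): [0,3], [0,4], [1,2], [1,4], [2,3]

giving chain groups C_0 ≅ Z^5, C_1 ≅ Z^5.

Boundary ∂_1: C_1 → C_0 is given by ∂[p,q] = [q] − [p].
This gives a 5×5 integer matrix of rank 4; reducing to Smith normal form yields diagonal entries (1,1,1,1).

Now H_k = ker ∂_k / im ∂_{k+1}, so:

  H_0: rank C_0 − rank ∂_1 = 5 − 4 = 1, and the invariant factors of ∂_1 are all 1, so H_0 ≅ Z.
  H_1: rank ker ∂_1 − rank ∂_2 = (5 − 4) − 0 = 1, and there is no ∂_2, so H_1 ≅ Z.

As a check, the Euler characteristic is 5 − 5 = 0, which agrees with 1 − 1 = 0.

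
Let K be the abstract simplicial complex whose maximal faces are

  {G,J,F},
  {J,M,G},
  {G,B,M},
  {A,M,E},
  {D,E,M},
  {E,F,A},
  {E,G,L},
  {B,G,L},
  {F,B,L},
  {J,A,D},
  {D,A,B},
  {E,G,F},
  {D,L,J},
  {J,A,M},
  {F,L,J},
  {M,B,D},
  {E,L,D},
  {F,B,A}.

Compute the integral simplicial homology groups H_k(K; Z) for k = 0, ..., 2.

K has 9 vertices, 27 edges, 18 triangles.
rank ∂_0 = 0, rank ∂_1 = 8 ⇒ b_0 = 9 − 0 − 8 = 1; all invariant factors of ∂_1 are 1 so no torsion. So H_0 = Z.
rank ∂_1 = 8, rank ∂_2 = 18 ⇒ b_1 = 27 − 8 − 18 = 1; ∂_2 has invariant factor(s) [2] giving torsion. So H_1 = Z ⊕ Z_2.
rank ∂_2 = 18, rank ∂_3 = 0 ⇒ b_2 = 18 − 18 − 0 = 0. So H_2 = 0.

H_0 = Z,  H_1 = Z ⊕ Z_2,  H_2 = 0.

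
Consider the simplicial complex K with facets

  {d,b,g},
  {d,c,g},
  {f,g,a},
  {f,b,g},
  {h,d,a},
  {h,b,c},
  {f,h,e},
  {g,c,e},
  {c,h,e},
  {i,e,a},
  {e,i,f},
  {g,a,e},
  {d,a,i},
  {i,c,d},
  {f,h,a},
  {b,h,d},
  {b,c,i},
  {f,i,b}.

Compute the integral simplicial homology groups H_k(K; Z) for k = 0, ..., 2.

Take the total order a < b < c < d < e < f < g < h < i on the vertex set. Then K (dimension 2) consists of the simplices:

  0-simplices (9): a, b, c, d, e, f, g, h, i
  1-simplices (27): ad, ae, af, ag, ah, ai, bc, bd, bf, bg, bh, bi, cd, ce, cg, ch, ci, dg, dh, di, ef, eg, eh, ei, fg, fh, fi
  2-simplices (18): adh, adi, aeg, aei, afg, afh, bch, bci, bdg, bdh, bfg, bfi, cdg, cdi, ceg, ceh, efh, efi

so the chain groups are C_0 ≅ Z^9, C_1 ≅ Z^27, C_2 ≅ Z^18.

The boundary map ∂_1: C_1 → C_0 maps an edge to its endpoints' difference, ∂[p,q] = q − p.
As a 9×27 matrix over Z this has rank 8, with invariant factors (1,1,1,1,1,1,1,1).

The boundary map ∂_2: C_2 → C_1 acts by ∂[p,q,r] = [q,r] − [p,r] + [p,q]. For instance
  ∂adh = dh − ah + ad,
  ∂afg = fg − ag + af.
This gives a 27×18 integer matrix of rank 18; reducing to Smith normal form yields diagonal entries (1,1,1,1,1,1,1,1,1,1,1,1,1,1,1,1,1,2).

Now H_k = ker ∂_k / im ∂_{k+1}, so:

  H_0: rank C_0 − rank ∂_1 = 9 − 8 = 1, and the invariant factors of ∂_1 are all 1, so H_0 = Z.
  H_1: rank ker ∂_1 − rank ∂_2 = (27 − 8) − 18 = 1, and ∂_2 has invariant factor 2 > 1, so H_1 = Z ⊕ Z/2.
  H_2: rank ker ∂_2 − rank ∂_3 = (18 − 18) − 0 = 0, and there is no ∂_3, so H_2 = 0.

H_0 ≅ Z,  H_1 ≅ Z ⊕ Z/2,  H_2 = 0.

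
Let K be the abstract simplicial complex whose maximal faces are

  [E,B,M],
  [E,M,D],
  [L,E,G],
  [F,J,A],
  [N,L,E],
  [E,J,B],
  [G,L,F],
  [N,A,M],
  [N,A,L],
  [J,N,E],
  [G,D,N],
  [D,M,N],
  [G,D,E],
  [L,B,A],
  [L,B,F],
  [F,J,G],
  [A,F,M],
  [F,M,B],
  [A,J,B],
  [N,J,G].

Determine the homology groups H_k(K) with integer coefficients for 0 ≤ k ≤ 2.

H_0 = Z,  H_1 = Z ⊕ Z_2,  H_2 = 0.

K has 10 vertices, 30 edges, 20 triangles.
rank ∂_0 = 0, rank ∂_1 = 9 ⇒ b_0 = 10 − 0 − 9 = 1; all invariant factors of ∂_1 are 1 so no torsion. So H_0 ≅ Z.
rank ∂_1 = 9, rank ∂_2 = 20 ⇒ b_1 = 30 − 9 − 20 = 1; ∂_2 has invariant factor(s) [2] giving torsion. So H_1 ≅ Z ⊕ Z_2.
rank ∂_2 = 20, rank ∂_3 = 0 ⇒ b_2 = 20 − 20 − 0 = 0. So H_2 ≅ 0.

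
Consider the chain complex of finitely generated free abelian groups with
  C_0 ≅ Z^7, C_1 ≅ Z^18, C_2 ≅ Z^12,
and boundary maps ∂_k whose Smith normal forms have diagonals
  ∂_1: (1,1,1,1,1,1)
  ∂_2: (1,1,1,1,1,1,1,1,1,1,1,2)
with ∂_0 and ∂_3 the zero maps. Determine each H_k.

H_0: b_0 = 7 − 0 − 6 = 1; torsion from ∂_1 factors > 1: none. So H_0 = Z.
H_1: b_1 = 18 − 6 − 12 = 0; torsion from ∂_2 factors > 1: [2]. So H_1 = Z/2Z.
H_2: b_2 = 12 − 12 − 0 = 0; torsion from ∂_3 factors > 1: none. So H_2 = 0.

H_0 = Z,  H_1 = Z/2Z,  H_2 = 0.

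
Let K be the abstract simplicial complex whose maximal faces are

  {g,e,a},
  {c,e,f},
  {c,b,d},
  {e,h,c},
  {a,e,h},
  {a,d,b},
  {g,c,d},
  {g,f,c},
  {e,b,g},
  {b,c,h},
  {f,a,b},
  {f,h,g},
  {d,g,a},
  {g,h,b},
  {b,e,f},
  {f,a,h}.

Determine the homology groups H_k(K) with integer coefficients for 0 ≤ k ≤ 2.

H_0 = Z,  H_1 = Z^2,  H_2 = Z.

We work with the vertex ordering a < b < c < d < e < f < g < h. The simplices of K, each written with vertices in increasing order, are:

  0-simplices (8): a, b, c, d, e, f, g, h
  1-simplices (24): ab, ad, ae, af, ag, ah, bc, bd, be, bf, bg, bh, cd, ce, cf, cg, ch, dg, ef, eg, eh, fg, fh, gh
  2-simplices (16): abd, abf, adg, aeg, aeh, afh, bcd, bch, bef, beg, bgh, cdg, cef, ceh, cfg, fgh

giving chain groups C_0 ≅ Z^8, C_1 ≅ Z^24, C_2 ≅ Z^16.

The boundary map ∂_1: C_1 → C_0 sends each edge [p,q] (with p < q) to q − p. For instance
  ∂gh = h − g.
As a 8×24 matrix over Z this has rank 7, with invariant factors (1,1,1,1,1,1,1).

Boundary ∂_2: C_2 → C_1 sends each 2-simplex [p,q,r] to [q,r] − [p,r] + [p,q]. For instance
  ∂bgh = gh − bh + bg,
  ∂adg = dg − ag + ad.
The 24×16 boundary matrix has rank 15 and Smith normal form diag(1,1,1,1,1,1,1,1,1,1,1,1,1,1,1).

Reading off H_k = ker ∂_k / im ∂_{k+1}:

  H_0: rank C_0 − rank ∂_1 = 8 − 7 = 1, and the invariant factors of ∂_1 are all 1, so H_0 ≅ Z.
  H_1: rank ker ∂_1 − rank ∂_2 = (24 − 7) − 15 = 2, and the invariant factors of ∂_2 are all 1, so H_1 ≅ Z^2.
  H_2: rank ker ∂_2 − rank ∂_3 = (16 − 15) − 0 = 1, and there is no ∂_3, so H_2 ≅ Z.

As a check, the Euler characteristic is 8 − 24 + 16 = 0, which agrees with 1 − 2 + 1 = 0.
(K is a triangulation of the torus T^2.)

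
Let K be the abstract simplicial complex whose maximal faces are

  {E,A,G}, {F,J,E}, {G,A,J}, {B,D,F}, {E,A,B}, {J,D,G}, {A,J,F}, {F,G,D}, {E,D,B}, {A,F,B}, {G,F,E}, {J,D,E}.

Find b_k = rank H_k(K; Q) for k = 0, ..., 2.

K has 7 vertices, 18 edges, 12 triangles.
rank ∂_0 = 0, rank ∂_1 = 6 ⇒ b_0 = 7 − 0 − 6 = 1; all invariant factors of ∂_1 are 1 so no torsion. So H_0 ≅ Z.
rank ∂_1 = 6, rank ∂_2 = 12 ⇒ b_1 = 18 − 6 − 12 = 0; ∂_2 has invariant factor(s) [2] giving torsion. So H_1 ≅ Z/2.
rank ∂_2 = 12, rank ∂_3 = 0 ⇒ b_2 = 12 − 12 − 0 = 0. So H_2 ≅ 0.

b_0 = 1, b_1 = 0, b_2 = 0.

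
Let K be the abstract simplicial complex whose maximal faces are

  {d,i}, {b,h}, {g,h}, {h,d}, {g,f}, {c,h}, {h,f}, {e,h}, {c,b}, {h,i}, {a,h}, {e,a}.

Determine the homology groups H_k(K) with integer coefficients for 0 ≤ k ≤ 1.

We work with the vertex ordering a < b < c < d < e < f < g < h < i. The simplices of K, each written with vertices in increasing order, are:

  0-simplices (9): a, b, c, d, e, f, g, h, i
  1-simplices (12): ae, ah, bc, bh, ch, dh, di, eh, fg, fh, gh, hi

giving chain groups C_0 ≅ Z^9, C_1 ≅ Z^12.

The boundary map ∂_1: C_1 → C_0 sends each edge [p,q] (with p < q) to q − p.
As a 9×12 matrix over Z this has rank 8, with invariant factors (1,1,1,1,1,1,1,1).

From H_k ≅ ker(∂_k) / im(∂_{k+1}) we obtain:

  H_0: rank C_0 − rank ∂_1 = 9 − 8 = 1, and the invariant factors of ∂_1 are all 1, so H_0 = Z.
  H_1: rank ker ∂_1 − rank ∂_2 = (12 − 8) − 0 = 4, and there is no ∂_2, so H_1 = Z^4.

As a check, the Euler characteristic is 9 − 12 = -3, which agrees with 1 − 4 = -3.

H_0 = Z,  H_1 = Z^4.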